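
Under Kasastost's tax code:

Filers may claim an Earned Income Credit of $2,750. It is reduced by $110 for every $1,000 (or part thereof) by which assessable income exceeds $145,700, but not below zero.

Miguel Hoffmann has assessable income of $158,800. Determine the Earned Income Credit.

Earned Income Credit: income exceeds $145,700 by $13,100, which is 14 full-or-partial $1,000 increments; reduction = 14 × $110 = $1,540, leaving $1,210.

$1,210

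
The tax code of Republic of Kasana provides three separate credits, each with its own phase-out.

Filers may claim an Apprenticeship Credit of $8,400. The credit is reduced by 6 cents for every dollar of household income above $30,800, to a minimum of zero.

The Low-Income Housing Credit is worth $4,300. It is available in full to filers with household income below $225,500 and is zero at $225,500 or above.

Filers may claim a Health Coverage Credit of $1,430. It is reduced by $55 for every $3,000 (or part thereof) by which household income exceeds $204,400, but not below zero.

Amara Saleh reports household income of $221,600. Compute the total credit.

$5,400

Apprenticeship Credit: 6% of the $190,800 excess over $30,800 is $11,448 ≥ base, so the credit is $0.
Low-Income Housing Credit: $221,600 is below the $225,500 cutoff, so the full $4,300 applies.
Health Coverage Credit: income exceeds $204,400 by $17,200, which is 6 full-or-partial $3,000 increments; reduction = 6 × $55 = $330, leaving $1,100.
Total: $0 + $4,300 + $1,100 = $5,400.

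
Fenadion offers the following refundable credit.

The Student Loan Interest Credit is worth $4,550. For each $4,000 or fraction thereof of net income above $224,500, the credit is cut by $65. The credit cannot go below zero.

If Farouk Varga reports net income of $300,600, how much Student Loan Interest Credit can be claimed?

Student Loan Interest Credit: income exceeds $224,500 by $76,100, which is 20 full-or-partial $4,000 increments; reduction = 20 × $65 = $1,300, leaving $3,250.

$3,250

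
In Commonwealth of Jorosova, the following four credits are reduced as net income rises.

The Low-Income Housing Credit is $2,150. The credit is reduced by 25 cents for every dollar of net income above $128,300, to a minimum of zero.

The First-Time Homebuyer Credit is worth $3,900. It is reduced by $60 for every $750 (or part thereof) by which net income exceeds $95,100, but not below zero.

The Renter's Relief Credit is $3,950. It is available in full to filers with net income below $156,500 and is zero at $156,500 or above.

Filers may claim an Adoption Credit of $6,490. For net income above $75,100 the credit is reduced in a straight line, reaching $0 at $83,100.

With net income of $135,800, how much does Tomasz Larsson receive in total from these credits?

Low-Income Housing Credit: 25% of the $7,500 excess over $128,300 is $1,875; credit = $2,150 − $1,875 = $275.
First-Time Homebuyer Credit: income exceeds $95,100 by $40,700, which is 55 full-or-partial $750 increments; reduction = 55 × $60 = $3,300, leaving $600.
Renter's Relief Credit: $135,800 is below the $156,500 cutoff, so the full $3,950 applies.
Adoption Credit: $135,800 is at or above $83,100, so the credit is $0.
Total: $275 + $600 + $3,950 + $0 = $4,825.

$4,825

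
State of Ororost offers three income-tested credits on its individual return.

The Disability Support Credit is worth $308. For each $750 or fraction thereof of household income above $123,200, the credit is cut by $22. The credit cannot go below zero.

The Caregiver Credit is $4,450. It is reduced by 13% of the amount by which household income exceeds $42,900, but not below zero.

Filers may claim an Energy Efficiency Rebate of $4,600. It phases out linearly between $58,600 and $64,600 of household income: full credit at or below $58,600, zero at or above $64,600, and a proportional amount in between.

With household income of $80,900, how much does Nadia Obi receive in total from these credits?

Disability Support Credit: $80,900 is at or below the $123,200 threshold, so the full $308 applies.
Caregiver Credit: 13% of the $38,000 excess over $42,900 is $4,940 ≥ base, so the credit is $0.
Energy Efficiency Rebate: $80,900 is at or above $64,600, so the credit is $0.
Total: $308 + $0 + $0 = $308.

$308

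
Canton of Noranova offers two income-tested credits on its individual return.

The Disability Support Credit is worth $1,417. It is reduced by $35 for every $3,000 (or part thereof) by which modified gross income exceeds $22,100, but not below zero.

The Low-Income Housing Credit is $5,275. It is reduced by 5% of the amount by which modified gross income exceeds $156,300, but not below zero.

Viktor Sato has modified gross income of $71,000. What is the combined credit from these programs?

Disability Support Credit: income exceeds $22,100 by $48,900, which is 17 full-or-partial $3,000 increments; reduction = 17 × $35 = $595, leaving $822.
Low-Income Housing Credit: $71,000 is at or below the $156,300 threshold, so the full $5,275 applies.
Total: $822 + $5,275 = $6,097.

$6,097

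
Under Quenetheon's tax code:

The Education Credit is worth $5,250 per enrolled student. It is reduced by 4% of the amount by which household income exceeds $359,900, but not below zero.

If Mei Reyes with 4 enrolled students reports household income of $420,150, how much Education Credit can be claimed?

$18,590

Education Credit: base = 4 × $5,250 = $21,000. 4% of the $60,250 excess over $359,900 is $2,410; credit = $21,000 − $2,410 = $18,590.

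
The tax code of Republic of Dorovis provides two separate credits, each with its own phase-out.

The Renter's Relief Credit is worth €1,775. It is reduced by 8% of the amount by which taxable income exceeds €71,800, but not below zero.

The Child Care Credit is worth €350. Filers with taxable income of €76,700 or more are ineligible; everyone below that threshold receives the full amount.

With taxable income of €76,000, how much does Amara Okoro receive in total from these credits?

€1,789

Renter's Relief Credit: 8% of the €4,200 excess over €71,800 is €336; credit = €1,775 − €336 = €1,439.
Child Care Credit: €76,000 is below the €76,700 cutoff, so the full €350 applies.
Total: €1,439 + €350 = €1,789.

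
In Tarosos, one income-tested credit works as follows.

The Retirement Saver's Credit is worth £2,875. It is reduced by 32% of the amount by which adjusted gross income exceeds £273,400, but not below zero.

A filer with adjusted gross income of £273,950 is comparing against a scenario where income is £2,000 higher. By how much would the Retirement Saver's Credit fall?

At £273,950 — 32% of the £550 excess over £273,400 is £176; credit = £2,875 − £176 = £2,699.
At £275,950 — 32% of the £2,550 excess over £273,400 is £816; credit = £2,875 − £816 = £2,059.
Lost: £2,699 − £2,059 = £640.

£640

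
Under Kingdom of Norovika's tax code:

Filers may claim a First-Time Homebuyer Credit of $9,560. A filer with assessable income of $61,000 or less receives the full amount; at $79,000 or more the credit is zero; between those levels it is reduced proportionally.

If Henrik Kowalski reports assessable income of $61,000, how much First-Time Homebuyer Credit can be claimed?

$9,560

First-Time Homebuyer Credit: $61,000 is at or below the $61,000 threshold, so the full $9,560 applies.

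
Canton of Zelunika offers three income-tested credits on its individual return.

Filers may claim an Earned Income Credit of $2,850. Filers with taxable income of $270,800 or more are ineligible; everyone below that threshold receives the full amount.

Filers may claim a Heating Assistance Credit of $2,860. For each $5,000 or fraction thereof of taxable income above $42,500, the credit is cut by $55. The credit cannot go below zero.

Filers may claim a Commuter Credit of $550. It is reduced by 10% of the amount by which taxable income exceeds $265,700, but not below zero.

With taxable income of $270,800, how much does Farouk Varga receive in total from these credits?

Earned Income Credit: $270,800 meets or exceeds the $270,800 cutoff, so the credit is $0.
Heating Assistance Credit: income exceeds $42,500 by $228,300, which is 46 full-or-partial $5,000 increments; reduction = 46 × $55 = $2,530, leaving $330.
Commuter Credit: 10% of the $5,100 excess over $265,700 is $510; credit = $550 − $510 = $40.
Total: $0 + $330 + $40 = $370.

$370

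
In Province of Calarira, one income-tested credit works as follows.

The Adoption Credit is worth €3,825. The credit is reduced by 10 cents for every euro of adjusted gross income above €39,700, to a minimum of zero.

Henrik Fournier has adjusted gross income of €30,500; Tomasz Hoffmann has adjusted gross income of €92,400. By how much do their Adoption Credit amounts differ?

Henrik (€30,500): Adoption Credit: €30,500 is at or below the €39,700 threshold, so the full €3,825 applies.
Tomasz (€92,400): Adoption Credit: 10% of the €52,700 excess over €39,700 is €5,270 ≥ base, so the credit is €0.
Difference: |€3,825 − €0| = €3,825.

€3,825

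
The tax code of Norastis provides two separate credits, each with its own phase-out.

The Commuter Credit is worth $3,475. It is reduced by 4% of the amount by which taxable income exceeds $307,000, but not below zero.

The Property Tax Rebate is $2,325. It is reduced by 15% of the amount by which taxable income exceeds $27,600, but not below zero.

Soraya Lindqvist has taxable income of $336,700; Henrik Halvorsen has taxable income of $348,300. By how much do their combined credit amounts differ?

$464

Soraya ($336,700): Commuter Credit: 4% of the $29,700 excess over $307,000 is $1,188; credit = $3,475 − $1,188 = $2,287. Property Tax Rebate: 15% of the $309,100 excess over $27,600 is $46,365 ≥ base, so the credit is $0. total $2,287 + $0 = $2,287
Henrik ($348,300): Commuter Credit: 4% of the $41,300 excess over $307,000 is $1,652; credit = $3,475 − $1,652 = $1,823. Property Tax Rebate: 15% of the $320,700 excess over $27,600 is $48,105 ≥ base, so the credit is $0. total $1,823 + $0 = $1,823
Difference: |$2,287 − $1,823| = $464.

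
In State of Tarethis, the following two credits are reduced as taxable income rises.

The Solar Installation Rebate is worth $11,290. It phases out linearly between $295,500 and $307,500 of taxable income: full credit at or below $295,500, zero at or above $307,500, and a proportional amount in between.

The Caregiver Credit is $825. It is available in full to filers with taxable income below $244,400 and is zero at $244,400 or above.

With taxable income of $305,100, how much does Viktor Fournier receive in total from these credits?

Solar Installation Rebate: $305,100 is $9,600 into a $12,000 phase-out range, leaving 2,400/12,000 of the credit: $11,290 × 2,400/12,000 = $2,258.
Caregiver Credit: $305,100 meets or exceeds the $244,400 cutoff, so the credit is $0.
Total: $2,258 + $0 = $2,258.

$2,258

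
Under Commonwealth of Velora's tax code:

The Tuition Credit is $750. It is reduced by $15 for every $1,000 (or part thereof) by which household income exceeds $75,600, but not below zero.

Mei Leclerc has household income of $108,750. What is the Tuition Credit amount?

Tuition Credit: income exceeds $75,600 by $33,150, which is 34 full-or-partial $1,000 increments; reduction = 34 × $15 = $510, leaving $240.

$240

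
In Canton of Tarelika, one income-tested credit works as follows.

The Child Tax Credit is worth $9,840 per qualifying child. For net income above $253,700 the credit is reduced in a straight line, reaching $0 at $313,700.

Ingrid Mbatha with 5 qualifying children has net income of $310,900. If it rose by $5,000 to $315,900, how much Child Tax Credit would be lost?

$2,296

At $310,900 — base = 5 × $9,840 = $49,200. $310,900 is $57,200 into a $60,000 phase-out range, leaving 2,800/60,000 of the credit: $49,200 × 2,800/60,000 = $2,296.
At $315,900 — base = 5 × $9,840 = $49,200. $315,900 is at or above $313,700, so the credit is $0.
Lost: $2,296 − $0 = $2,296.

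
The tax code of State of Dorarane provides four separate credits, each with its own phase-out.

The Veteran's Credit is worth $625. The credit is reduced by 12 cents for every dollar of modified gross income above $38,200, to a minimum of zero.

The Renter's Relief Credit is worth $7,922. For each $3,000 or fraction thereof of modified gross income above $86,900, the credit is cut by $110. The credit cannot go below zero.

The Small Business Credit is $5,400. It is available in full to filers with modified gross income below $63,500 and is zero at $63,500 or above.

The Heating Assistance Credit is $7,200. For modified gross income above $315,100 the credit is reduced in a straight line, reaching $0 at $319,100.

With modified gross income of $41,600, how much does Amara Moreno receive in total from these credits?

Veteran's Credit: 12% of the $3,400 excess over $38,200 is $408; credit = $625 − $408 = $217.
Renter's Relief Credit: $41,600 is at or below the $86,900 threshold, so the full $7,922 applies.
Small Business Credit: $41,600 is below the $63,500 cutoff, so the full $5,400 applies.
Heating Assistance Credit: $41,600 is at or below the $315,100 threshold, so the full $7,200 applies.
Total: $217 + $7,922 + $5,400 + $7,200 = $20,739.

$20,739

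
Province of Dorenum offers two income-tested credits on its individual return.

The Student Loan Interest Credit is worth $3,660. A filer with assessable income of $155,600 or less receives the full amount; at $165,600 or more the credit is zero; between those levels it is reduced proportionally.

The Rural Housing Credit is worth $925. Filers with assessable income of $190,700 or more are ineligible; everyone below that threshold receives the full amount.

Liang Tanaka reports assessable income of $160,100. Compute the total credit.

$2,938

Student Loan Interest Credit: $160,100 is $4,500 into a $10,000 phase-out range, leaving 5,500/10,000 of the credit: $3,660 × 5,500/10,000 = $2,013.
Rural Housing Credit: $160,100 is below the $190,700 cutoff, so the full $925 applies.
Total: $2,013 + $925 = $2,938.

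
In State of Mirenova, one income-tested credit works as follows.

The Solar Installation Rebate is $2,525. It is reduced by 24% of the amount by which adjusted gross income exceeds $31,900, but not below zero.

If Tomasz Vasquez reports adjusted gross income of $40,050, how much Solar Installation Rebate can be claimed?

Solar Installation Rebate: 24% of the $8,150 excess over $31,900 is $1,956; credit = $2,525 − $1,956 = $569.

$569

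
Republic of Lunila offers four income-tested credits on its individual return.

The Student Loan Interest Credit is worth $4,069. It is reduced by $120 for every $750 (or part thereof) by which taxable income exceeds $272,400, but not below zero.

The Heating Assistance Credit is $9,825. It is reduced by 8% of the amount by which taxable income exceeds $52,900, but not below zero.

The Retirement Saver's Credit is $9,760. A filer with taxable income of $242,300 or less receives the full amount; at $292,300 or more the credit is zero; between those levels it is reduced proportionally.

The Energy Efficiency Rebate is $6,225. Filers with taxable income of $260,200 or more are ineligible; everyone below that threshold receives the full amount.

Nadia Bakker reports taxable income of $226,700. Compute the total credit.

Student Loan Interest Credit: $226,700 is at or below the $272,400 threshold, so the full $4,069 applies.
Heating Assistance Credit: 8% of the $173,800 excess over $52,900 is $13,904 ≥ base, so the credit is $0.
Retirement Saver's Credit: $226,700 is at or below the $242,300 threshold, so the full $9,760 applies.
Energy Efficiency Rebate: $226,700 is below the $260,200 cutoff, so the full $6,225 applies.
Total: $4,069 + $0 + $9,760 + $6,225 = $20,054.

$20,054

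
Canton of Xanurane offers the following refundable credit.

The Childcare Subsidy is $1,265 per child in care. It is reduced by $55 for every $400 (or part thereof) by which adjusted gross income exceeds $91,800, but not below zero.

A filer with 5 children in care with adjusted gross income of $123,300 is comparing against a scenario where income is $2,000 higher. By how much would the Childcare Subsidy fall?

At $123,300 — base = 5 × $1,265 = $6,325. income exceeds $91,800 by $31,500, which is 79 full-or-partial $400 increments; reduction = 79 × $55 = $4,345, leaving $1,980.
At $125,300 — base = 5 × $1,265 = $6,325. income exceeds $91,800 by $33,500, which is 84 full-or-partial $400 increments; reduction = 84 × $55 = $4,620, leaving $1,705.
Lost: $1,980 − $1,705 = $275.

$275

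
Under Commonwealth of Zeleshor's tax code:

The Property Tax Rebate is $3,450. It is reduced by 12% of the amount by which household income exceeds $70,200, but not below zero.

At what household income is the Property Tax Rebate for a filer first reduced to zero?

The credit falls by 12% of each dollar above $70,200, so it reaches zero when the excess is $3,450 / 12% = $28,750: income = $70,200 + $28,750 = $98,950.

$98,950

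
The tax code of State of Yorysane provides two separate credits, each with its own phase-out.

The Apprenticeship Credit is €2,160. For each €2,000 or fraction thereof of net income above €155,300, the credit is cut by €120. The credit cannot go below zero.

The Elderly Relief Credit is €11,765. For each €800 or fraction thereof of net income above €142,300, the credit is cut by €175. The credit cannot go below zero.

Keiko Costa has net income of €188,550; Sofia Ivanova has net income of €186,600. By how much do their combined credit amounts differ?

€470

Keiko (€188,550): Apprenticeship Credit: income exceeds €155,300 by €33,250, which is 17 full-or-partial €2,000 increments; reduction = 17 × €120 = €2,040, leaving €120. Elderly Relief Credit: income exceeds €142,300 by €46,250, which is 58 full-or-partial €800 increments; reduction = 58 × €175 = €10,150, leaving €1,615. total €120 + €1,615 = €1,735
Sofia (€186,600): Apprenticeship Credit: income exceeds €155,300 by €31,300, which is 16 full-or-partial €2,000 increments; reduction = 16 × €120 = €1,920, leaving €240. Elderly Relief Credit: income exceeds €142,300 by €44,300, which is 56 full-or-partial €800 increments; reduction = 56 × €175 = €9,800, leaving €1,965. total €240 + €1,965 = €2,205
Difference: |€1,735 − €2,205| = €470.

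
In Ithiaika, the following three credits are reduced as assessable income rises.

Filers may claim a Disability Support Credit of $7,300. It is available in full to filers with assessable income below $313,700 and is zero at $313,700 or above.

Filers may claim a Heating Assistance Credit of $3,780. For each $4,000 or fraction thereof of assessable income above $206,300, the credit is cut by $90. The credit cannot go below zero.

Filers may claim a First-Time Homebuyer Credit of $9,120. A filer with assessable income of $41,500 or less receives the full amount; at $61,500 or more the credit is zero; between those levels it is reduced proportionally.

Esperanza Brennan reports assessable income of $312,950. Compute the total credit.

Disability Support Credit: $312,950 is below the $313,700 cutoff, so the full $7,300 applies.
Heating Assistance Credit: income exceeds $206,300 by $106,650, which is 27 full-or-partial $4,000 increments; reduction = 27 × $90 = $2,430, leaving $1,350.
First-Time Homebuyer Credit: $312,950 is at or above $61,500, so the credit is $0.
Total: $7,300 + $1,350 + $0 = $8,650.

$8,650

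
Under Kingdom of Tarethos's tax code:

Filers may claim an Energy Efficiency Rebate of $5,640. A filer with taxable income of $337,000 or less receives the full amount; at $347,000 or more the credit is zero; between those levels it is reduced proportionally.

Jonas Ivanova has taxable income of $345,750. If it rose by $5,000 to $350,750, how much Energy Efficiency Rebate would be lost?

At $345,750 — $345,750 is $8,750 into a $10,000 phase-out range, leaving 1,250/10,000 of the credit: $5,640 × 1,250/10,000 = $705.
At $350,750 — $350,750 is at or above $347,000, so the credit is $0.
Lost: $705 − $0 = $705.

$705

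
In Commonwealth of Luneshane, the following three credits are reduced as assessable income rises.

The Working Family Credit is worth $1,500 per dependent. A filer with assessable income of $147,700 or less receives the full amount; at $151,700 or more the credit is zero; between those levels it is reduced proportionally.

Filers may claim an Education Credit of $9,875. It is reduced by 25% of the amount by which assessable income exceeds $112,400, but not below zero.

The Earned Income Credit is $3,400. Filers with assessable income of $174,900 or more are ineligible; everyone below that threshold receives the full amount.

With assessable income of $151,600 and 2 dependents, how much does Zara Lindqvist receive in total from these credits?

$3,550

Working Family Credit: base = 2 × $1,500 = $3,000. $151,600 is $3,900 into a $4,000 phase-out range, leaving 100/4,000 of the credit: $3,000 × 100/4,000 = $75.
Education Credit: 25% of the $39,200 excess over $112,400 is $9,800; credit = $9,875 − $9,800 = $75.
Earned Income Credit: $151,600 is below the $174,900 cutoff, so the full $3,400 applies.
Total: $75 + $75 + $3,400 = $3,550.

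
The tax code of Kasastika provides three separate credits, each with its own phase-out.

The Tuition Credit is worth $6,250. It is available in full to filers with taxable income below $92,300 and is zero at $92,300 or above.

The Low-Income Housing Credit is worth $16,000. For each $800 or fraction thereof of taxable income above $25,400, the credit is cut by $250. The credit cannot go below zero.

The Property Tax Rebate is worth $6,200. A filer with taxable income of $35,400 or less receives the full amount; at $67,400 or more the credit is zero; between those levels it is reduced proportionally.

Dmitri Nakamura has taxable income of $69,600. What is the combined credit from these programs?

Tuition Credit: $69,600 is below the $92,300 cutoff, so the full $6,250 applies.
Low-Income Housing Credit: income exceeds $25,400 by $44,200, which is 56 full-or-partial $800 increments; reduction = 56 × $250 = $14,000, leaving $2,000.
Property Tax Rebate: $69,600 is at or above $67,400, so the credit is $0.
Total: $6,250 + $2,000 + $0 = $8,250.

$8,250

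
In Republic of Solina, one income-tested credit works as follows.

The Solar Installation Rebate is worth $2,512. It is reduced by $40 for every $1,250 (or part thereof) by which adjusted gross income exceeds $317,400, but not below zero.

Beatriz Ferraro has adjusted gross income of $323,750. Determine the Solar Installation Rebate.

Solar Installation Rebate: income exceeds $317,400 by $6,350, which is 6 full-or-partial $1,250 increments; reduction = 6 × $40 = $240, leaving $2,272.

$2,272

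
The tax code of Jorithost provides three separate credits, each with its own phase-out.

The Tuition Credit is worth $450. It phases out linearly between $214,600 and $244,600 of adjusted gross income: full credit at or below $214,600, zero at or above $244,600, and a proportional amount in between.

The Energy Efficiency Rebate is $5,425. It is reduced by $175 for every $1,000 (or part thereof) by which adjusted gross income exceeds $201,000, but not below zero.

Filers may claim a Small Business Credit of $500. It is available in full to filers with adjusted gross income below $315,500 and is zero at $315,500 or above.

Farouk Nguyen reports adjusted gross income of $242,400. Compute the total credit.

$533

Tuition Credit: $242,400 is $27,800 into a $30,000 phase-out range, leaving 2,200/30,000 of the credit: $450 × 2,200/30,000 = $33.
Energy Efficiency Rebate: income exceeds $201,000 by $41,400 → 42 increments × $175 = $7,350 ≥ base, so the credit is $0.
Small Business Credit: $242,400 is below the $315,500 cutoff, so the full $500 applies.
Total: $33 + $0 + $500 = $533.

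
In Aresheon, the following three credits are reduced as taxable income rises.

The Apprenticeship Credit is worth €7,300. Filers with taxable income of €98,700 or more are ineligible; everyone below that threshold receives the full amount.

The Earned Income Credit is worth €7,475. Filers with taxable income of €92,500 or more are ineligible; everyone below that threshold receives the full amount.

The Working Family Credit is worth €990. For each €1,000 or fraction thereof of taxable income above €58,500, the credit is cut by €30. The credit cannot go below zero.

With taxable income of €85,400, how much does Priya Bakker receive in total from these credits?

Apprenticeship Credit: €85,400 is below the €98,700 cutoff, so the full €7,300 applies.
Earned Income Credit: €85,400 is below the €92,500 cutoff, so the full €7,475 applies.
Working Family Credit: income exceeds €58,500 by €26,900, which is 27 full-or-partial €1,000 increments; reduction = 27 × €30 = €810, leaving €180.
Total: €7,300 + €7,475 + €180 = €14,955.

€14,955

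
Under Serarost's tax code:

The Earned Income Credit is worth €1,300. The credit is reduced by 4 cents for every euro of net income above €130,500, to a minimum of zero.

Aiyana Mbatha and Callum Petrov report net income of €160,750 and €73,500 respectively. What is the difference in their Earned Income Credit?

Aiyana (€160,750): Earned Income Credit: 4% of the €30,250 excess over €130,500 is €1,210; credit = €1,300 − €1,210 = €90.
Callum (€73,500): Earned Income Credit: €73,500 is at or below the €130,500 threshold, so the full €1,300 applies.
Difference: |€90 − €1,300| = €1,210.

€1,210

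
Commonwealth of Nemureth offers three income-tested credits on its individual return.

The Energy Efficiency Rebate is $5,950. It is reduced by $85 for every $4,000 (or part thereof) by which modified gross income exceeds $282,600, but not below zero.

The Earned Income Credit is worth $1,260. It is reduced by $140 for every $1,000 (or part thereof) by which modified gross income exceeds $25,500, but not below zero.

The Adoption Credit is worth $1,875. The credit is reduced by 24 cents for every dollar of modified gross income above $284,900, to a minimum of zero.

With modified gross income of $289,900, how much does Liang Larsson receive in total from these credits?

$6,455

Energy Efficiency Rebate: income exceeds $282,600 by $7,300, which is 2 full-or-partial $4,000 increments; reduction = 2 × $85 = $170, leaving $5,780.
Earned Income Credit: income exceeds $25,500 by $264,400 → 265 increments × $140 = $37,100 ≥ base, so the credit is $0.
Adoption Credit: 24% of the $5,000 excess over $284,900 is $1,200; credit = $1,875 − $1,200 = $675.
Total: $5,780 + $0 + $675 = $6,455.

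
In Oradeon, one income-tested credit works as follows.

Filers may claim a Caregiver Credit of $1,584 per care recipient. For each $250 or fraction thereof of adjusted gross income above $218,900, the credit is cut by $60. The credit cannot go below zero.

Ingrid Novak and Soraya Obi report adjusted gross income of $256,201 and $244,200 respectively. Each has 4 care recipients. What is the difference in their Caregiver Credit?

$216

Ingrid ($256,201): Caregiver Credit: base = 4 × $1,584 = $6,336. income exceeds $218,900 by $37,301 → 150 increments × $60 = $9,000 ≥ base, so the credit is $0.
Soraya ($244,200): Caregiver Credit: base = 4 × $1,584 = $6,336. income exceeds $218,900 by $25,300, which is 102 full-or-partial $250 increments; reduction = 102 × $60 = $6,120, leaving $216.
Difference: |$0 − $216| = $216.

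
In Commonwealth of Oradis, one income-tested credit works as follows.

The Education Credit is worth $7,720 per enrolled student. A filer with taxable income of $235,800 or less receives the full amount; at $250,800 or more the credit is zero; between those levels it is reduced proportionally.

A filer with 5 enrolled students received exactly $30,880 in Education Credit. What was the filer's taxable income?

$238,800

Full credit = 5 × $7,720 = $38,600.
$30,880 is 30,880/38,600 of the full $38,600, so 7,720/38,600 of the $15,000 range has been used: income = $235,800 + $15,000 × 7,720/38,600 = $238,800.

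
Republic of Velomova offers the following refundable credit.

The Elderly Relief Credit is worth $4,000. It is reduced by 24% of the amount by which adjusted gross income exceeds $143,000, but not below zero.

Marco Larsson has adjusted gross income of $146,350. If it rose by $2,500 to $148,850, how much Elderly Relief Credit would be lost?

At $146,350 — 24% of the $3,350 excess over $143,000 is $804; credit = $4,000 − $804 = $3,196.
At $148,850 — 24% of the $5,850 excess over $143,000 is $1,404; credit = $4,000 − $1,404 = $2,596.
Lost: $3,196 − $2,596 = $600.

$600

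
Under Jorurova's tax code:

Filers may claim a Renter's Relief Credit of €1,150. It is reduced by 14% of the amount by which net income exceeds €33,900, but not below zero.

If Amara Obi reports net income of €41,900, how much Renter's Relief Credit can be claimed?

Renter's Relief Credit: 14% of the €8,000 excess over €33,900 is €1,120; credit = €1,150 − €1,120 = €30.

€30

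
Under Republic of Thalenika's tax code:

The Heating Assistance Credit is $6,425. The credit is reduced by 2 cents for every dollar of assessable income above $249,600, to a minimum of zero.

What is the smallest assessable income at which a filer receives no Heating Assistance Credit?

$570,850

The credit falls by 2% of each dollar above $249,600, so it reaches zero when the excess is $6,425 / 2% = $321,250: income = $249,600 + $321,250 = $570,850.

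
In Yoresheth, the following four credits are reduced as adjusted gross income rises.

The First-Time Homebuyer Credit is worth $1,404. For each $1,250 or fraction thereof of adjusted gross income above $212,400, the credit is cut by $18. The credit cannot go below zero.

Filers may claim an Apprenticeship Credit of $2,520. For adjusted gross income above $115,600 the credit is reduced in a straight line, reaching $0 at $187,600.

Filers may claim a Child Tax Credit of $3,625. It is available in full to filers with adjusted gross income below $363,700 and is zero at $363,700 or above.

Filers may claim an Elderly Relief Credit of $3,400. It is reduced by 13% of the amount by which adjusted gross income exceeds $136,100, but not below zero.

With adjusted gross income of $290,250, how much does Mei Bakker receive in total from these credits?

$3,895

First-Time Homebuyer Credit: income exceeds $212,400 by $77,850, which is 63 full-or-partial $1,250 increments; reduction = 63 × $18 = $1,134, leaving $270.
Apprenticeship Credit: $290,250 is at or above $187,600, so the credit is $0.
Child Tax Credit: $290,250 is below the $363,700 cutoff, so the full $3,625 applies.
Elderly Relief Credit: 13% of the $154,150 excess over $136,100 is $20,039.50 ≥ base, so the credit is $0.
Total: $270 + $0 + $3,625 + $0 = $3,895.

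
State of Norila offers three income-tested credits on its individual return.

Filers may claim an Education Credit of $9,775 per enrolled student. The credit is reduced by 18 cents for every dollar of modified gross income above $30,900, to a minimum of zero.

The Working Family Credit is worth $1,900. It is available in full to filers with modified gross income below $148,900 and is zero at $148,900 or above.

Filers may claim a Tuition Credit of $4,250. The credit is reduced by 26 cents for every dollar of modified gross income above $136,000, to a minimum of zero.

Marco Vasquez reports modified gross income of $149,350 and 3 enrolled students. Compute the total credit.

$8,783

Education Credit: base = 3 × $9,775 = $29,325. 18% of the $118,450 excess over $30,900 is $21,321; credit = $29,325 − $21,321 = $8,004.
Working Family Credit: $149,350 meets or exceeds the $148,900 cutoff, so the credit is $0.
Tuition Credit: 26% of the $13,350 excess over $136,000 is $3,471; credit = $4,250 − $3,471 = $779.
Total: $8,004 + $0 + $779 = $8,783.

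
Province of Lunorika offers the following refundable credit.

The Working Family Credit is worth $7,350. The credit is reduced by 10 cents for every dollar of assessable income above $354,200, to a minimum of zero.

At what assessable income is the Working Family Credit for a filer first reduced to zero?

The credit falls by 10% of each dollar above $354,200, so it reaches zero when the excess is $7,350 / 10% = $73,500: income = $354,200 + $73,500 = $427,700.

$427,700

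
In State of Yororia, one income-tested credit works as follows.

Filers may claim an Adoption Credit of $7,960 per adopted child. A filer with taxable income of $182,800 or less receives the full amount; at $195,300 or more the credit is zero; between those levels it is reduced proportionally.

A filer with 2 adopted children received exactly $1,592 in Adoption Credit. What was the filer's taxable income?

$194,050

Full credit = 2 × $7,960 = $15,920.
$1,592 is 1,592/15,920 of the full $15,920, so 14,328/15,920 of the $12,500 range has been used: income = $182,800 + $12,500 × 14,328/15,920 = $194,050.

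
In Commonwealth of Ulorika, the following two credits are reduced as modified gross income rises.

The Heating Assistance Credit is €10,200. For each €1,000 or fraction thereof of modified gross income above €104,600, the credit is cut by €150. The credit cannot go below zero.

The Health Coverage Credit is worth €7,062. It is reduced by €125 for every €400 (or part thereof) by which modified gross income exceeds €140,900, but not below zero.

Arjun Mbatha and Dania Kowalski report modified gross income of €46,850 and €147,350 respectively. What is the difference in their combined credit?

Arjun (€46,850): Heating Assistance Credit: €46,850 is at or below the €104,600 threshold, so the full €10,200 applies. Health Coverage Credit: €46,850 is at or below the €140,900 threshold, so the full €7,062 applies. total €10,200 + €7,062 = €17,262
Dania (€147,350): Heating Assistance Credit: income exceeds €104,600 by €42,750, which is 43 full-or-partial €1,000 increments; reduction = 43 × €150 = €6,450, leaving €3,750. Health Coverage Credit: income exceeds €140,900 by €6,450, which is 17 full-or-partial €400 increments; reduction = 17 × €125 = €2,125, leaving €4,937. total €3,750 + €4,937 = €8,687
Difference: |€17,262 − €8,687| = €8,575.

€8,575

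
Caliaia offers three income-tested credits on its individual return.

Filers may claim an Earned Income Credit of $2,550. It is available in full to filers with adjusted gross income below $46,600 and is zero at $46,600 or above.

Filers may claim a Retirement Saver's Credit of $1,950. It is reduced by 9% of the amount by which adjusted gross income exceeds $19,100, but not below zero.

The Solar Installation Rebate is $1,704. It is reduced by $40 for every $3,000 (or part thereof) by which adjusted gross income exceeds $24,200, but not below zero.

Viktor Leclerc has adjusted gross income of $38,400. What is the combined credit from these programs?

$4,267

Earned Income Credit: $38,400 is below the $46,600 cutoff, so the full $2,550 applies.
Retirement Saver's Credit: 9% of the $19,300 excess over $19,100 is $1,737; credit = $1,950 − $1,737 = $213.
Solar Installation Rebate: income exceeds $24,200 by $14,200, which is 5 full-or-partial $3,000 increments; reduction = 5 × $40 = $200, leaving $1,504.
Total: $2,550 + $213 + $1,504 = $4,267.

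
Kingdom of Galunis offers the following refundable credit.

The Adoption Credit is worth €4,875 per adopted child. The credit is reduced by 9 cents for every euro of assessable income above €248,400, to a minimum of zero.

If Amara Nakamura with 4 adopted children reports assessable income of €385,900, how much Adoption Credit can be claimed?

Adoption Credit: base = 4 × €4,875 = €19,500. 9% of the €137,500 excess over €248,400 is €12,375; credit = €19,500 − €12,375 = €7,125.

€7,125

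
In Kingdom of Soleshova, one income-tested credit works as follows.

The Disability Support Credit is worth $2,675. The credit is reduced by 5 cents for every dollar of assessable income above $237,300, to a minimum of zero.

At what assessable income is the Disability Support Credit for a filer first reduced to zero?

$290,800

The credit falls by 5% of each dollar above $237,300, so it reaches zero when the excess is $2,675 / 5% = $53,500: income = $237,300 + $53,500 = $290,800.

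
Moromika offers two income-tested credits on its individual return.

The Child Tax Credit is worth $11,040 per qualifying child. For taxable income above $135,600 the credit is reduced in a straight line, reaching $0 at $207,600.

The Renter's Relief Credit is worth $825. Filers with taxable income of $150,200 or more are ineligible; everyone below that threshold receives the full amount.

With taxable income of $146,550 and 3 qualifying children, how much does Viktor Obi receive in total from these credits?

$28,908

Child Tax Credit: base = 3 × $11,040 = $33,120. $146,550 is $10,950 into a $72,000 phase-out range, leaving 61,050/72,000 of the credit: $33,120 × 61,050/72,000 = $28,083.
Renter's Relief Credit: $146,550 is below the $150,200 cutoff, so the full $825 applies.
Total: $28,083 + $825 = $28,908.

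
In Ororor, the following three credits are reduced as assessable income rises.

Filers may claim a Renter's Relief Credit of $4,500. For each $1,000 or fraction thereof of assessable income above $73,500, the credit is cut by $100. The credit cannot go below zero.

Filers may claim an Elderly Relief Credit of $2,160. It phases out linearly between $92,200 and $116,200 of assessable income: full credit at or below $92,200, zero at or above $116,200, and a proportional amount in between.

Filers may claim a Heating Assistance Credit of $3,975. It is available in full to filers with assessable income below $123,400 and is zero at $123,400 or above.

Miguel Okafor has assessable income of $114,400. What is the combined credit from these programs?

Renter's Relief Credit: income exceeds $73,500 by $40,900, which is 41 full-or-partial $1,000 increments; reduction = 41 × $100 = $4,100, leaving $400.
Elderly Relief Credit: $114,400 is $22,200 into a $24,000 phase-out range, leaving 1,800/24,000 of the credit: $2,160 × 1,800/24,000 = $162.
Heating Assistance Credit: $114,400 is below the $123,400 cutoff, so the full $3,975 applies.
Total: $400 + $162 + $3,975 = $4,537.

$4,537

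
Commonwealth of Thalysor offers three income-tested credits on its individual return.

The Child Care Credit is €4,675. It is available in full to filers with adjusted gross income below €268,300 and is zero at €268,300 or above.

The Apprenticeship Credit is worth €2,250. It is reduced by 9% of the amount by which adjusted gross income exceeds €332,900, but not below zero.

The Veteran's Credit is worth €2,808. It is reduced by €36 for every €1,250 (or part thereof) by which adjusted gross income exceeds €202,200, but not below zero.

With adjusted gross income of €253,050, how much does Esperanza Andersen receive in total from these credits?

Child Care Credit: €253,050 is below the €268,300 cutoff, so the full €4,675 applies.
Apprenticeship Credit: €253,050 is at or below the €332,900 threshold, so the full €2,250 applies.
Veteran's Credit: income exceeds €202,200 by €50,850, which is 41 full-or-partial €1,250 increments; reduction = 41 × €36 = €1,476, leaving €1,332.
Total: €4,675 + €2,250 + €1,332 = €8,257.

€8,257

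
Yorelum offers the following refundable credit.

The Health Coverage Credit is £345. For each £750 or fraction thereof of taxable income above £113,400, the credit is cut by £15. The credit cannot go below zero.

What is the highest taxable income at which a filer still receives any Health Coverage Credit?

After 22 increments the reduction is 22 × £15 = £330, leaving £15; one more increment wipes it out. Increment 22 ends at excess 22 × £750 = £16,500, so the highest qualifying income is £113,400 + £16,500 = £129,900.

£129,900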